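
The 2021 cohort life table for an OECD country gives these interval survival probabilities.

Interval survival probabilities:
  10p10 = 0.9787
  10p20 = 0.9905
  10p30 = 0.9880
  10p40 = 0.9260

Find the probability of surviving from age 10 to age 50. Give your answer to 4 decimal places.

0.8869

Survival from 10 to 50 is the product of surviving each interval: 0.9787 × 0.9905 × 0.9880 × 0.9260.
= 0.886895.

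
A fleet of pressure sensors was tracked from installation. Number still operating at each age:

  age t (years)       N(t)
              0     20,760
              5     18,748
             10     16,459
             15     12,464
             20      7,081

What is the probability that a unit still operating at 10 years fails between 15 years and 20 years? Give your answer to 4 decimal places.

This is the probability of reaching 15 but not 20, conditional on being operational at 10: (N(15) − N(20)) / N(10).
= (12,464 − 7,081) / 16,459 = 5,383 / 16,459 = 0.327055.

0.3271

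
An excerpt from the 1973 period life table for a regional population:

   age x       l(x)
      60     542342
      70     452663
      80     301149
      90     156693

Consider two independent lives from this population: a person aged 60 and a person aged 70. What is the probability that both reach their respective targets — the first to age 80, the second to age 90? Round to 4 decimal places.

0.1922

p₁ = l(80)/l(60) = 301149/542342 = 0.555275; p₂ = l(90)/l(70) = 156693/452663 = 0.346158.
P(both) = p₁ × p₂ = 0.555275 × 0.346158 = 0.192213.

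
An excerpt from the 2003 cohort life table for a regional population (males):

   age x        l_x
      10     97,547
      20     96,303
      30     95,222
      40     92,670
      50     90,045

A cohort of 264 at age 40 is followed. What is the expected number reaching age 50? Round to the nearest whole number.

257

The relevant probability is 90,045/92,670 = 0.971674.
Expected number = 264 × 0.971674 = 257.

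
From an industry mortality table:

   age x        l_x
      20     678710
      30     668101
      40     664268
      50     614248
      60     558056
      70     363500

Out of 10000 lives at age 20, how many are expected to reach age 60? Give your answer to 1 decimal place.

8222.3

The relevant probability is 558056/678710 = 0.822230.
Expected number = 10000 × 0.822230 = 8222.3.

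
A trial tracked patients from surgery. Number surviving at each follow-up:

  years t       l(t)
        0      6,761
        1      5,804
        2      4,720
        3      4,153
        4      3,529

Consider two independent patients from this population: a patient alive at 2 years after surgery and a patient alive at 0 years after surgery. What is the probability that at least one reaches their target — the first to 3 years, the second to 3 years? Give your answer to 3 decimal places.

0.954

p₁ = l(3)/l(2) = 4,153/4,720 = 0.879873; p₂ = l(3)/l(0) = 4,153/6,761 = 0.614258.
P(at least one) = 1 − (1−p₁)(1−p₂) = 1 − 0.120127 × 0.385742 = 0.953662.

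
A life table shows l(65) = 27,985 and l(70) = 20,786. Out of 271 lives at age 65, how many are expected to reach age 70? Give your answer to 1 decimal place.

201.3

The relevant probability is 20,786/27,985 = 0.742755.
Expected number = 271 × 0.742755 = 201.3.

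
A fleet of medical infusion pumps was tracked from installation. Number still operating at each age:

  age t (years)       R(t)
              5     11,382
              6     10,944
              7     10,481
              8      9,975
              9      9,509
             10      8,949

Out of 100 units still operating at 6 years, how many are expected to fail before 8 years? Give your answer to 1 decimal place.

The relevant probability is 1 − 9,975/10,944 = 0.088542.
Expected number = 100 × 0.088542 = 8.9.

8.9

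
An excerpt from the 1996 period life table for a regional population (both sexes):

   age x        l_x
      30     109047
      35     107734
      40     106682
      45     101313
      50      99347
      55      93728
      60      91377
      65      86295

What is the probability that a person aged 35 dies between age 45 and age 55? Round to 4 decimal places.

0.0704

We want 10|10q35 = (l_45 − l_55)/l_35.
This is the probability of reaching 45 but not 55, conditional on being alive at 35: (l_45 − l_55) / l_35.
= (101313 − 93728) / 107734 = 7585 / 107734 = 0.070405.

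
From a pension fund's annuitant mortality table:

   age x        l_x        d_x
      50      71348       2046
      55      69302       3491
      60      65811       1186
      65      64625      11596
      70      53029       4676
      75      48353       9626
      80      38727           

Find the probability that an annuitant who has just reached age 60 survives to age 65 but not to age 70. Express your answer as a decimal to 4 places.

We want 5|5q60 = (l_65 − l_70)/l_60.
This is the probability of reaching 65 but not 70, conditional on being alive at 60: (l_65 − l_70) / l_60.
= (64625 − 53029) / 65811 = 11596 / 65811 = 0.176202.

0.1762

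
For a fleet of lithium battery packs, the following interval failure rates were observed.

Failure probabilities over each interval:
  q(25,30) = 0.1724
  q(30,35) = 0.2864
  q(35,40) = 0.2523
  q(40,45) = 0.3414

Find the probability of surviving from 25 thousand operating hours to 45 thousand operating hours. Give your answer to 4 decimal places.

0.2908

Survival from 25 to 45 is the product of surviving each interval: (1 − 0.1724) × (1 − 0.2864) × (1 − 0.2523) × (1 − 0.3414).
= 0.8276 × 0.7136 × 0.7477 × 0.6586 = 0.290820.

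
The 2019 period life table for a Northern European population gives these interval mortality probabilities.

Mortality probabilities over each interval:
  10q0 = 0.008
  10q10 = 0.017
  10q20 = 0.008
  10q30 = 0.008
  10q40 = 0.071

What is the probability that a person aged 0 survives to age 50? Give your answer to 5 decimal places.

0.89146

Survival from 0 to 50 is the product of surviving each interval: (1 − 0.008) × (1 − 0.017) × (1 − 0.008) × (1 − 0.008) × (1 − 0.071).
= 0.992 × 0.983 × 0.992 × 0.992 × 0.929 = 0.891465.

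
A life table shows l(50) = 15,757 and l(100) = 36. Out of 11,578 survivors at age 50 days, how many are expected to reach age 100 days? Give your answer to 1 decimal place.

The relevant probability is 36/15,757 = 0.002285.
Expected number = 11,578 × 0.002285 = 26.5.

26.5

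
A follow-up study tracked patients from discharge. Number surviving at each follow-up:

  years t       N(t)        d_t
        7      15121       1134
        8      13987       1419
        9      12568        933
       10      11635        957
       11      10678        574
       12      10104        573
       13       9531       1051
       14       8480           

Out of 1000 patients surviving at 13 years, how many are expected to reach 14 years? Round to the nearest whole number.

The relevant probability is 8480/9531 = 0.889728.
Expected number = 1000 × 0.889728 = 890.

890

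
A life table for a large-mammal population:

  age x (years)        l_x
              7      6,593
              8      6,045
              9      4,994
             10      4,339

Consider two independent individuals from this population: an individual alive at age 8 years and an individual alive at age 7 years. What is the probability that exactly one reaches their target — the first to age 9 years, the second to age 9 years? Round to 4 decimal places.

p₁ = l_9/l_8 = 4,994/6,045 = 0.826137; p₂ = l_9/l_7 = 4,994/6,593 = 0.757470.
P(exactly one) = p₁(1−p₂) + (1−p₁)p₂ = 0.200363 + 0.131696 = 0.332059.

0.3321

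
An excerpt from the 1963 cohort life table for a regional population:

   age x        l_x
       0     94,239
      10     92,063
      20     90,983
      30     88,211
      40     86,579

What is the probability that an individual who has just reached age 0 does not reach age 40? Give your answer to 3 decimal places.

P(die before 40 | alive at 0) = 1 − l_40/l_0 = 1 − 86,579/94,239 = (7,660)/94,239 = 0.081283.

0.081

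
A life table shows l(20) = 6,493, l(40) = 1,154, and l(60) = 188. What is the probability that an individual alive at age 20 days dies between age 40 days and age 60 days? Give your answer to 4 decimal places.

0.1488

This is the probability of reaching 40 but not 60, conditional on being alive at 20: (l(40) − l(60)) / l(20).
= (1,154 − 188) / 6,493 = 966 / 6,493 = 0.148776.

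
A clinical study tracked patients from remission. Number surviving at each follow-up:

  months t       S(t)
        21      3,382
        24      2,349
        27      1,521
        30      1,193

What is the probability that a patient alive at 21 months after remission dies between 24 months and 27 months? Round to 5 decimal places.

0.24483

This is the probability of reaching 24 but not 27, conditional on being alive at 21: (S(24) − S(27)) / S(21).
= (2,349 − 1,521) / 3,382 = 828 / 3,382 = 0.244826.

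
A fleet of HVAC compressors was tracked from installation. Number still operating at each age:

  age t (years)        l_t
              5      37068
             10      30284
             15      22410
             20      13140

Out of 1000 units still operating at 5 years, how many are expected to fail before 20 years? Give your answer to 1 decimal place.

645.5

The relevant probability is 1 − 13140/37068 = 0.645516.
Expected number = 1000 × 0.645516 = 645.5.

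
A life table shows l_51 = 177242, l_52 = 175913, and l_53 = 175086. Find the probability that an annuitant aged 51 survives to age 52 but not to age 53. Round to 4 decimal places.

0.0047

This is the probability of reaching 52 but not 53, conditional on being alive at 51: (l_52 − l_53) / l_51.
= (175913 − 175086) / 177242 = 827 / 177242 = 0.004666.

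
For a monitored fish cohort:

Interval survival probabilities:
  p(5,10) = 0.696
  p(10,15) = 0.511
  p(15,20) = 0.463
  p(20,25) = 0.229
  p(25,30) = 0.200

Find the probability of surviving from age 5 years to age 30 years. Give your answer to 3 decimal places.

0.008

P(survive 5→30) = 0.696 × 0.511 × 0.463 × 0.229 × 0.200.
= 0.007542.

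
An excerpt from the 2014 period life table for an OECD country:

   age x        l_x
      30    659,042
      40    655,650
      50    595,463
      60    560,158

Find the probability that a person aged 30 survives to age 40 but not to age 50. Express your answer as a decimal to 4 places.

We want 10|10q30 = (l_40 − l_50)/l_30.
This is the probability of reaching 40 but not 50, conditional on being alive at 30: (l_40 − l_50) / l_30.
= (655,650 − 595,463) / 659,042 = 60,187 / 659,042 = 0.091325.

0.0913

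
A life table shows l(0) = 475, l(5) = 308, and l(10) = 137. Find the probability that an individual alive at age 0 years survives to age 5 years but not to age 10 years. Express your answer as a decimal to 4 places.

0.3600

This is the probability of reaching 5 but not 10, conditional on being alive at 0: (l(5) − l(10)) / l(0).
= (308 − 137) / 475 = 171 / 475 = 0.360000.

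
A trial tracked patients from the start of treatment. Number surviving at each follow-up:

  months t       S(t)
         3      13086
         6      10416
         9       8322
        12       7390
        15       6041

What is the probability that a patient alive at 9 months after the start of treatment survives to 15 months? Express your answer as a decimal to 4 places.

0.7259

The conditional survival probability is S(15)/S(9) = 6041/8322 = 0.725907.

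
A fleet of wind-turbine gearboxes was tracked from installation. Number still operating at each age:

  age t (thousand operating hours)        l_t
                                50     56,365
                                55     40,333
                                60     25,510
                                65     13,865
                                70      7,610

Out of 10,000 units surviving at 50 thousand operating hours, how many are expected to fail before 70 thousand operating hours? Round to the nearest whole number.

8650

The relevant probability is 1 − 7,610/56,365 = 0.864987.
Expected number = 10,000 × 0.864987 = 8650.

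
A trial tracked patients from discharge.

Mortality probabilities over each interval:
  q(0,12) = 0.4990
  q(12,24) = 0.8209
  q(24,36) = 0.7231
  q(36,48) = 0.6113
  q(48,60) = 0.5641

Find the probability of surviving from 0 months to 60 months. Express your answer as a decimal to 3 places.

Chaining the interval survival probabilities: (1 − 0.4990) × (1 − 0.8209) × (1 − 0.7231) × (1 − 0.6113) × (1 − 0.5641).
= 0.5010 × 0.1791 × 0.2769 × 0.3887 × 0.4359 = 0.004210.

0.004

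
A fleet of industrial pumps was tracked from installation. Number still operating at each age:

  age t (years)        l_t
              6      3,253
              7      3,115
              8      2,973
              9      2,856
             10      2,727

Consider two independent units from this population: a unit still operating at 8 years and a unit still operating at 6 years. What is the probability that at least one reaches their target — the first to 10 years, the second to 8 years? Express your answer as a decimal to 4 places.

p₁ = l_10/l_8 = 2,727/2,973 = 0.917255; p₂ = l_8/l_6 = 2,973/3,253 = 0.913926.
P(at least one) = 1 − (1−p₁)(1−p₂) = 1 − 0.082745 × 0.086074 = 0.992878.

0.9929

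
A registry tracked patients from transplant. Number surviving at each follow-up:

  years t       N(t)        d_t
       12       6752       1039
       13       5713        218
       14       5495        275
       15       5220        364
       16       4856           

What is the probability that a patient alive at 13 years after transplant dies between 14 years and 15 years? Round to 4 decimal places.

0.0481

This is the probability of reaching 14 but not 15, conditional on being alive at 13: (N(14) − N(15)) / N(13).
= (5495 − 5220) / 5713 = 275 / 5713 = 0.048136.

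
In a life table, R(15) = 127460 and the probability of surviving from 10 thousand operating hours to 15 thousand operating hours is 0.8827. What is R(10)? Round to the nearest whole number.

R(10) = R(15) / p = 127460 / 0.8827 = 144398.

144398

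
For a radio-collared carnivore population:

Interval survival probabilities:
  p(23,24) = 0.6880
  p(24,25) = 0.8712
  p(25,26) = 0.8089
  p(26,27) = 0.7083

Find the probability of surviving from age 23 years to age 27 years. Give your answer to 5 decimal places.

The overall survival probability is 0.6880 × 0.8712 × 0.8089 × 0.7083.
= 0.343414.

0.34341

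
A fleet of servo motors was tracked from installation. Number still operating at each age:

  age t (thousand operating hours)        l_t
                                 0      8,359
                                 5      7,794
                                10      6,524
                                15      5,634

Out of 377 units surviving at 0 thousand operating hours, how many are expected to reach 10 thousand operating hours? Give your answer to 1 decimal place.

294.2

The relevant probability is 6,524/8,359 = 0.780476.
Expected number = 377 × 0.780476 = 294.2.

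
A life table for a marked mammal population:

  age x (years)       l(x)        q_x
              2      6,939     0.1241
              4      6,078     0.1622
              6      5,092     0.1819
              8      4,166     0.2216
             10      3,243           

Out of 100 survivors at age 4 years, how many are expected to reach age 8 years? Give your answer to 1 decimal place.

The relevant probability is 4,166/6,078 = 0.685423.
Expected number = 100 × 0.685423 = 68.5.

68.5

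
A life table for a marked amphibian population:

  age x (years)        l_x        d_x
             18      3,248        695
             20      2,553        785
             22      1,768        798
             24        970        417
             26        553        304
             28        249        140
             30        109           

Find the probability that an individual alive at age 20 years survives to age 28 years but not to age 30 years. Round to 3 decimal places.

0.055

This is the probability of reaching 28 but not 30, conditional on being alive at 20: (l_28 − l_30) / l_20.
= (249 − 109) / 2,553 = 140 / 2,553 = 0.054837.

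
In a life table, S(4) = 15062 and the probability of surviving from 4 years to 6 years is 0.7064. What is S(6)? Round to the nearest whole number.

10640

S(6) = S(4) × p = 15062 × 0.7064 = 10640.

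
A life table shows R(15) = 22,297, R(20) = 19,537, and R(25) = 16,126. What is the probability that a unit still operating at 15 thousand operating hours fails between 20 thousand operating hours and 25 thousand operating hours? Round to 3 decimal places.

This is the probability of reaching 20 but not 25, conditional on being operational at 15: (R(20) − R(25)) / R(15).
= (19,537 − 16,126) / 22,297 = 3,411 / 22,297 = 0.152980.

0.153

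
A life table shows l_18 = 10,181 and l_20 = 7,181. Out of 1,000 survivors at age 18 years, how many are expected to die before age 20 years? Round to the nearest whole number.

The relevant probability is 1 − 7,181/10,181 = 0.294667.
Expected number = 1,000 × 0.294667 = 295.

295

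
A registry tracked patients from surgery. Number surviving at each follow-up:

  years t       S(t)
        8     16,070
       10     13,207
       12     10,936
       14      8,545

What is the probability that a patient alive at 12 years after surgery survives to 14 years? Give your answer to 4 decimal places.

The conditional survival probability is S(14)/S(12) = 8,545/10,936 = 0.781364.

0.7814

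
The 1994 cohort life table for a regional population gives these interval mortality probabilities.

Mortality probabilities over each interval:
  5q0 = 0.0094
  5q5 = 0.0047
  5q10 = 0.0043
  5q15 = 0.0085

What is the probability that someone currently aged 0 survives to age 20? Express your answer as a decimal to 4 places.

0.9734

Survival from 0 to 20 is the product of surviving each interval: (1 − 0.0094) × (1 − 0.0047) × (1 − 0.0043) × (1 − 0.0085).
= 0.9906 × 0.9953 × 0.9957 × 0.9915 = 0.973360.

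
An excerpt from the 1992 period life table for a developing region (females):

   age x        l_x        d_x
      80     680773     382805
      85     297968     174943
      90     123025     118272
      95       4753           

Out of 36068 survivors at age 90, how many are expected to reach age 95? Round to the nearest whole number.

1393

The relevant probability is 4753/123025 = 0.038634.
Expected number = 36068 × 0.038634 = 1393.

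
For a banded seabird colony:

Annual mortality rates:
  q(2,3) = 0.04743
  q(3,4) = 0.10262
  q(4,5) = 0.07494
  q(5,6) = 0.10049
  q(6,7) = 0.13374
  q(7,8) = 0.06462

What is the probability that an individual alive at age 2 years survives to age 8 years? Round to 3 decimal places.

Chaining the interval survival probabilities: (1 − 0.04743) × (1 − 0.10262) × (1 − 0.07494) × (1 − 0.10049) × (1 − 0.13374) × (1 − 0.06462).
= 0.95257 × 0.89738 × 0.92506 × 0.89951 × 0.86626 × 0.93538 = 0.576349.

0.576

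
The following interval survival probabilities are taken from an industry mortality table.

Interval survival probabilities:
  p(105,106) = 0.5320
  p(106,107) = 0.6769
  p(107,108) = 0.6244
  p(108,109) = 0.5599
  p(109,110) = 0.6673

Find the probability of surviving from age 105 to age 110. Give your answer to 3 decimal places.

The overall survival probability is 0.5320 × 0.6769 × 0.6244 × 0.5599 × 0.6673.
= 0.084010.

0.084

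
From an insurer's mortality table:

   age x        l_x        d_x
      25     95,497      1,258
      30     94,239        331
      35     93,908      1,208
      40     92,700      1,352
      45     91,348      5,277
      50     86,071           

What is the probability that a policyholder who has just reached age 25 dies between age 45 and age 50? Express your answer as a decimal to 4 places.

This is the probability of reaching 45 but not 50, conditional on being alive at 25: (l_45 − l_50) / l_25.
= (91,348 − 86,071) / 95,497 = 5,277 / 95,497 = 0.055258.

0.0553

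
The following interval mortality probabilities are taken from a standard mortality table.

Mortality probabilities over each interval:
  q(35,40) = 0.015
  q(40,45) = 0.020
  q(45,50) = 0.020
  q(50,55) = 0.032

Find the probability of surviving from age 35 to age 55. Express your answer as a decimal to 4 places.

Chaining the interval survival probabilities: (1 − 0.015) × (1 − 0.020) × (1 − 0.020) × (1 − 0.032).
= 0.985 × 0.980 × 0.980 × 0.968 = 0.915722.

0.9157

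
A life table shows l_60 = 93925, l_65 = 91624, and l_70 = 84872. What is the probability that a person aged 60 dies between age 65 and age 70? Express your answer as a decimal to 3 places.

0.072

We want 5|5q60 = (l_65 − l_70)/l_60.
This is the probability of reaching 65 but not 70, conditional on being alive at 60: (l_65 − l_70) / l_60.
= (91624 − 84872) / 93925 = 6752 / 93925 = 0.071887.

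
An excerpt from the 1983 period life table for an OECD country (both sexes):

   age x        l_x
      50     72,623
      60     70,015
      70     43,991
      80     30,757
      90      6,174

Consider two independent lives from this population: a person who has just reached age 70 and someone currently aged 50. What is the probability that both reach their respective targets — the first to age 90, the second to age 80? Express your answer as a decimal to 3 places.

0.059

p₁ = l_90/l_70 = 6,174/43,991 = 0.140347; p₂ = l_80/l_50 = 30,757/72,623 = 0.423516.
P(both) = p₁ × p₂ = 0.140347 × 0.423516 = 0.059439.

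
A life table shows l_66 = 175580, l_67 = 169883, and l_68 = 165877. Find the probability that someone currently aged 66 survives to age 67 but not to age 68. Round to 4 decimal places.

0.0228

We want 1|1q66 = (l_67 − l_68)/l_66.
This is the probability of reaching 67 but not 68, conditional on being alive at 66: (l_67 − l_68) / l_66.
= (169883 − 165877) / 175580 = 4006 / 175580 = 0.022816.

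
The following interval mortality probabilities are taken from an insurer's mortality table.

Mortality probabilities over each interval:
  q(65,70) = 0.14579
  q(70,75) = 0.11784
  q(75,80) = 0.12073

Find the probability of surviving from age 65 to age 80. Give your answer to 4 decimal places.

The overall survival probability is (1 − 0.14579) × (1 − 0.11784) × (1 − 0.12073).
= 0.85421 × 0.88216 × 0.87927 = 0.662574.

0.6626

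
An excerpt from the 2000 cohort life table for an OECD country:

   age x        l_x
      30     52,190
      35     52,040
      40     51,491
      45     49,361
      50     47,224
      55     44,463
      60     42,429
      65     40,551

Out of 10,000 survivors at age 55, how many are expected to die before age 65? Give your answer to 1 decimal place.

879.8

The relevant probability is 1 − 40,551/44,463 = 0.087983.
Expected number = 10,000 × 0.087983 = 879.8.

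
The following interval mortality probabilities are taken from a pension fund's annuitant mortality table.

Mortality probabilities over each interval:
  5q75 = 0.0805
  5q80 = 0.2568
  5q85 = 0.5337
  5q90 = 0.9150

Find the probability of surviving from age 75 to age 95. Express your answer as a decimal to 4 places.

0.0271

Survival from 75 to 95 is the product of surviving each interval: (1 − 0.0805) × (1 − 0.2568) × (1 − 0.5337) × (1 − 0.9150).
= 0.9195 × 0.7432 × 0.4663 × 0.0850 = 0.027086.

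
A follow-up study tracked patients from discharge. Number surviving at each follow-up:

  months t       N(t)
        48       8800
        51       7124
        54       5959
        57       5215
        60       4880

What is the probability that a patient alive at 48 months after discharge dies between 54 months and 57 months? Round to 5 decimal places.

0.08455

This is the probability of reaching 54 but not 57, conditional on being alive at 48: (N(54) − N(57)) / N(48).
= (5959 − 5215) / 8800 = 744 / 8800 = 0.084545.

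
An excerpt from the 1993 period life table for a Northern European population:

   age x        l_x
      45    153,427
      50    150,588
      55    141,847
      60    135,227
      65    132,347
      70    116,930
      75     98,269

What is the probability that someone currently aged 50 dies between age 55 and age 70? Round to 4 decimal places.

We want 5|15q50 = (l_55 − l_70)/l_50.
This is the probability of reaching 55 but not 70, conditional on being alive at 50: (l_55 − l_70) / l_50.
= (141,847 − 116,930) / 150,588 = 24,917 / 150,588 = 0.165465.

0.1655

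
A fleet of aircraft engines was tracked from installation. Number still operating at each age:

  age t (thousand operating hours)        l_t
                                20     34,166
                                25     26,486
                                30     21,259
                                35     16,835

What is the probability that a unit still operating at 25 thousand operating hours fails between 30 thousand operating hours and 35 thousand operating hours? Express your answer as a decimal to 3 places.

0.167

This is the probability of reaching 30 but not 35, conditional on being operational at 25: (l_30 − l_35) / l_25.
= (21,259 − 16,835) / 26,486 = 4,424 / 26,486 = 0.167032.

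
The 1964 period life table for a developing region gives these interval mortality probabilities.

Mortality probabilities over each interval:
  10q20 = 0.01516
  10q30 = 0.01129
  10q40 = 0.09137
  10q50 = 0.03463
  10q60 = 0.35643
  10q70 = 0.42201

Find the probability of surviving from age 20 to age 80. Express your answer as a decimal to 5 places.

60p20 = (1 − 0.01516) × (1 − 0.01129) × (1 − 0.09137) × (1 − 0.03463) × (1 − 0.35643) × (1 − 0.42201).
= 0.98484 × 0.98871 × 0.90863 × 0.96537 × 0.64357 × 0.57799 = 0.317711.

0.31771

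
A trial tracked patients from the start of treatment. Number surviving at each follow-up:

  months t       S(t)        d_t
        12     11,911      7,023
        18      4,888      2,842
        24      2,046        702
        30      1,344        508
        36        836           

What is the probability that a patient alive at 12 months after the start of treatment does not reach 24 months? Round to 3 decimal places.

0.828

P(die before 24 | alive at 12) = 1 − S(24)/S(12) = 1 − 2,046/11,911 = (9,865)/11,911 = 0.828226.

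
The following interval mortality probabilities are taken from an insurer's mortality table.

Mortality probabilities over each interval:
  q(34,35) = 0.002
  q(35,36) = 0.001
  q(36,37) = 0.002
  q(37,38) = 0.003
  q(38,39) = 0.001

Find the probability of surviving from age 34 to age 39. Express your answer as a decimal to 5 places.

The overall survival probability is (1 − 0.002) × (1 − 0.001) × (1 − 0.002) × (1 − 0.003) × (1 − 0.001).
= 0.998 × 0.999 × 0.998 × 0.997 × 0.999 = 0.991031.

0.99103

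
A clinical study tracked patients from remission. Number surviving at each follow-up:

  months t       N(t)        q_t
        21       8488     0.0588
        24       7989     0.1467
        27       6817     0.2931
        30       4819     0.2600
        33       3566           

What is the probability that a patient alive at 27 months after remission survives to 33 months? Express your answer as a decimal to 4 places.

0.5231

The conditional survival probability is N(33)/N(27) = 3566/6817 = 0.523104.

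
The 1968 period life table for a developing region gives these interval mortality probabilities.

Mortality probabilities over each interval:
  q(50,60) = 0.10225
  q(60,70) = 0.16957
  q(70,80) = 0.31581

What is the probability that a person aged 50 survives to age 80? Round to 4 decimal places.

0.5101

Chaining the interval survival probabilities: (1 − 0.10225) × (1 − 0.16957) × (1 − 0.31581).
= 0.89775 × 0.83043 × 0.68419 = 0.510076.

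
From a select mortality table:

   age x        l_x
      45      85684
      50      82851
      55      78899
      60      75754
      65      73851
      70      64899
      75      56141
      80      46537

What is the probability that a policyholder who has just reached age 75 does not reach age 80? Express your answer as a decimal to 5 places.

0.17107

P(die before 80 | alive at 75) = 1 − l_80/l_75 = 1 − 46537/56141 = (9604)/56141 = 0.171069.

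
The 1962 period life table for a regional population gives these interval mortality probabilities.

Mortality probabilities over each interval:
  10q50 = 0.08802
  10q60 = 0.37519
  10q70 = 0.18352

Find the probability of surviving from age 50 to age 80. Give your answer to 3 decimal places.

The overall survival probability is (1 − 0.08802) × (1 − 0.37519) × (1 − 0.18352).
= 0.91198 × 0.62481 × 0.81648 = 0.465242.

0.465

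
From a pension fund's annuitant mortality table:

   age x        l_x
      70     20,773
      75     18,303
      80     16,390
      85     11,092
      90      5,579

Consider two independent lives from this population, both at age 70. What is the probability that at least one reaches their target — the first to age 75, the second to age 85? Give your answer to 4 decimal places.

0.9446

p₁ = l_75/l_70 = 18,303/20,773 = 0.881096; p₂ = l_85/l_70 = 11,092/20,773 = 0.533962.
P(at least one) = 1 − (1−p₁)(1−p₂) = 1 − 0.118904 × 0.466038 = 0.944586.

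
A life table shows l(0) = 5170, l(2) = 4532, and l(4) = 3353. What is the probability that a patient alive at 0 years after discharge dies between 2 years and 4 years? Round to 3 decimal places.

This is the probability of reaching 2 but not 4, conditional on being alive at 0: (l(2) − l(4)) / l(0).
= (4532 − 3353) / 5170 = 1179 / 5170 = 0.228046.

0.228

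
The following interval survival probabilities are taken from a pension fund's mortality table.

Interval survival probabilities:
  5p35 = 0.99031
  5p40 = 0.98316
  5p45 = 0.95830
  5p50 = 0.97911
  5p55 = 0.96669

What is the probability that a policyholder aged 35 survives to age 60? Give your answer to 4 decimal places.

25p35 = 0.99031 × 0.98316 × 0.95830 × 0.97911 × 0.96669.
= 0.883112.

0.8831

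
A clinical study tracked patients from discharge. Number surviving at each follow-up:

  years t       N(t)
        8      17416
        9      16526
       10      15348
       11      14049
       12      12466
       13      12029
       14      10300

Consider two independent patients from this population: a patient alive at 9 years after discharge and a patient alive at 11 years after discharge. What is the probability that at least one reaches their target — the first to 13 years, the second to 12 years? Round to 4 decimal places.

0.9693

p₁ = N(13)/N(9) = 12029/16526 = 0.727883; p₂ = N(12)/N(11) = 12466/14049 = 0.887323.
P(at least one) = 1 − (1−p₁)(1−p₂) = 1 − 0.272117 × 0.112677 = 0.969339.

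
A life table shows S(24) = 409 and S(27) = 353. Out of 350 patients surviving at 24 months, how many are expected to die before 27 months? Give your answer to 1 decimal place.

47.9

The relevant probability is 1 − 353/409 = 0.136919.
Expected number = 350 × 0.136919 = 47.9.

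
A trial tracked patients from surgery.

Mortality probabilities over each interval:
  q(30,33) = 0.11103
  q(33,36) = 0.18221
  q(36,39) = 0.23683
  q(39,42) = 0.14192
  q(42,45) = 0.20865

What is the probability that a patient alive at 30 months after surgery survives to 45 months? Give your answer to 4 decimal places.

The overall survival probability is (1 − 0.11103) × (1 − 0.18221) × (1 − 0.23683) × (1 − 0.14192) × (1 − 0.20865).
= 0.88897 × 0.81779 × 0.76317 × 0.85808 × 0.79135 = 0.376744.

0.3767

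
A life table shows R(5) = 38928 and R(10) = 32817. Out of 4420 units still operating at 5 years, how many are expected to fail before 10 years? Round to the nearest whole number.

The relevant probability is 1 − 32817/38928 = 0.156982.
Expected number = 4420 × 0.156982 = 694.

694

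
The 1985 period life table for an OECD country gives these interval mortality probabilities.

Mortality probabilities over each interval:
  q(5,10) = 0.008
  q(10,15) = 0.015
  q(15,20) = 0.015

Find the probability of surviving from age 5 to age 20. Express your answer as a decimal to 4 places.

0.9625

P(survive 5→20) = (1 − 0.008) × (1 − 0.015) × (1 − 0.015).
= 0.992 × 0.985 × 0.985 = 0.962463.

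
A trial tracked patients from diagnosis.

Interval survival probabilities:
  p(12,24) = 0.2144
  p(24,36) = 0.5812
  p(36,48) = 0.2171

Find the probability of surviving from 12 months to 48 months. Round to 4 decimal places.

0.0271

Survival from 12 to 48 is the product of surviving each interval: 0.2144 × 0.5812 × 0.2171.
= 0.027053.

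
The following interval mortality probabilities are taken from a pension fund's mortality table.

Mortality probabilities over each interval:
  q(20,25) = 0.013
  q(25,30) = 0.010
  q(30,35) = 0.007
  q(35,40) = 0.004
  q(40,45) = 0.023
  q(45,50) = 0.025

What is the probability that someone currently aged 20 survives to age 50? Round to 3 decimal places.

Chaining the interval survival probabilities: (1 − 0.013) × (1 − 0.010) × (1 − 0.007) × (1 − 0.004) × (1 − 0.023) × (1 − 0.025).
= 0.987 × 0.990 × 0.993 × 0.996 × 0.977 × 0.975 = 0.920577.

0.921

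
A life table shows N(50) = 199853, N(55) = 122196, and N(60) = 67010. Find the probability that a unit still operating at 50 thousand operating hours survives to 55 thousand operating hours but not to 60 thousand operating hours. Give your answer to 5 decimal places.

This is the probability of reaching 55 but not 60, conditional on being operational at 50: (N(55) − N(60)) / N(50).
= (122196 − 67010) / 199853 = 55186 / 199853 = 0.276133.

0.27613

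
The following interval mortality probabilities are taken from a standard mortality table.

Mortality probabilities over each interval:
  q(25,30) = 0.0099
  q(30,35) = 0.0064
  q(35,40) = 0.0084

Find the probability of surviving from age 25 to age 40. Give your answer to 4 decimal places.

0.9755

Chaining the interval survival probabilities: (1 − 0.0099) × (1 − 0.0064) × (1 − 0.0084).
= 0.9901 × 0.9936 × 0.9916 = 0.975500.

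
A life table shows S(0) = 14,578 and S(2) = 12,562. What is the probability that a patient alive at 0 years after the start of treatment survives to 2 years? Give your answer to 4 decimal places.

The conditional survival probability is S(2)/S(0) = 12,562/14,578 = 0.861709.

0.8617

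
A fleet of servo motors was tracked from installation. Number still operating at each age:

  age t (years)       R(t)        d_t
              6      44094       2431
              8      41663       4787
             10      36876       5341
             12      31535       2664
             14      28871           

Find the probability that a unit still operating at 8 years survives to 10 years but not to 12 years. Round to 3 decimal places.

This is the probability of reaching 10 but not 12, conditional on being operational at 8: (R(10) − R(12)) / R(8).
= (36876 − 31535) / 41663 = 5341 / 41663 = 0.128195.

0.128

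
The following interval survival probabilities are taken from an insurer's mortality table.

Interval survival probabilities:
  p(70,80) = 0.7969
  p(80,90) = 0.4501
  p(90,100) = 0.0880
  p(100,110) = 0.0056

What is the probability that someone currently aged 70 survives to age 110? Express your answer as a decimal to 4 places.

0.0002

Chaining the interval survival probabilities: 0.7969 × 0.4501 × 0.0880 × 0.0056.
= 0.000177.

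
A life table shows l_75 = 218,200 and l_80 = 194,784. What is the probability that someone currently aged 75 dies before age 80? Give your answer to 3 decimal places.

P(die before 80 | alive at 75) = 1 − l_80/l_75 = 1 − 194,784/218,200 = (23,416)/218,200 = 0.107314.

0.107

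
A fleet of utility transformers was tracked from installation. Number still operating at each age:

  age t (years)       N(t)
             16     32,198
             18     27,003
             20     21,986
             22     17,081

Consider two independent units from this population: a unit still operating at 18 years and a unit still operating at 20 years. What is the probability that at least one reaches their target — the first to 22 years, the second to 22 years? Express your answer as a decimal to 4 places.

p₁ = N(22)/N(18) = 17,081/27,003 = 0.632559; p₂ = N(22)/N(20) = 17,081/21,986 = 0.776903.
P(at least one) = 1 − (1−p₁)(1−p₂) = 1 − 0.367441 × 0.223097 = 0.918025.

0.9180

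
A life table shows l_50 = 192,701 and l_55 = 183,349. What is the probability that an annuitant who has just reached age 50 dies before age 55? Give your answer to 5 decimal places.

P(die before 55 | alive at 50) = 1 − l_55/l_50 = 1 − 183,349/192,701 = (9,352)/192,701 = 0.048531.

0.04853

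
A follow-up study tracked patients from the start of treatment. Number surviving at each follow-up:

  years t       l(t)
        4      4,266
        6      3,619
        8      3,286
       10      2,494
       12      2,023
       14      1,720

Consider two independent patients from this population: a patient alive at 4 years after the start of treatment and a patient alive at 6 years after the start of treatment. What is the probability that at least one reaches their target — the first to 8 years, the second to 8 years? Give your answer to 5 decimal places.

p₁ = l(8)/l(4) = 3,286/4,266 = 0.770277; p₂ = l(8)/l(6) = 3,286/3,619 = 0.907986.
P(at least one) = 1 − (1−p₁)(1−p₂) = 1 − 0.229723 × 0.092014 = 0.978862.

0.97886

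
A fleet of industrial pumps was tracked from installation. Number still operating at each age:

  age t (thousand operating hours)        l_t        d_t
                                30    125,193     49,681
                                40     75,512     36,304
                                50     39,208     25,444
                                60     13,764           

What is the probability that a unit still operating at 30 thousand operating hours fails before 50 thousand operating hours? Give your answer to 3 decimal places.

P(fail before 50 | operational at 30) = 1 − l_50/l_30 = 1 − 39,208/125,193 = (85,985)/125,193 = 0.686820.

0.687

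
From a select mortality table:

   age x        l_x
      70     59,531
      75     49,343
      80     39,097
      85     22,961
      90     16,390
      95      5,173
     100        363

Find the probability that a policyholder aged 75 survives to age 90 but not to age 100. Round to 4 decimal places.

0.3248

This is the probability of reaching 90 but not 100, conditional on being alive at 75: (l_90 − l_100) / l_75.
= (16,390 − 363) / 49,343 = 16,027 / 49,343 = 0.324808.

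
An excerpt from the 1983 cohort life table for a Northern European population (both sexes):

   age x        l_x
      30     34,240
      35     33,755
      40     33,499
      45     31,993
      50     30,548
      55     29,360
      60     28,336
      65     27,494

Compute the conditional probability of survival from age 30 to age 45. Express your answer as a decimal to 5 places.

The conditional survival probability is l_45/l_30 = 31,993/34,240 = 0.934375.

0.93438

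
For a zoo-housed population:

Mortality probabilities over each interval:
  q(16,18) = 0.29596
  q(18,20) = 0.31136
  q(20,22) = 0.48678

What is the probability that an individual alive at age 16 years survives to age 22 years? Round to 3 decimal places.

P(survive 16→22) = (1 − 0.29596) × (1 − 0.31136) × (1 − 0.48678).
= 0.70404 × 0.68864 × 0.51322 = 0.248825.

0.249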